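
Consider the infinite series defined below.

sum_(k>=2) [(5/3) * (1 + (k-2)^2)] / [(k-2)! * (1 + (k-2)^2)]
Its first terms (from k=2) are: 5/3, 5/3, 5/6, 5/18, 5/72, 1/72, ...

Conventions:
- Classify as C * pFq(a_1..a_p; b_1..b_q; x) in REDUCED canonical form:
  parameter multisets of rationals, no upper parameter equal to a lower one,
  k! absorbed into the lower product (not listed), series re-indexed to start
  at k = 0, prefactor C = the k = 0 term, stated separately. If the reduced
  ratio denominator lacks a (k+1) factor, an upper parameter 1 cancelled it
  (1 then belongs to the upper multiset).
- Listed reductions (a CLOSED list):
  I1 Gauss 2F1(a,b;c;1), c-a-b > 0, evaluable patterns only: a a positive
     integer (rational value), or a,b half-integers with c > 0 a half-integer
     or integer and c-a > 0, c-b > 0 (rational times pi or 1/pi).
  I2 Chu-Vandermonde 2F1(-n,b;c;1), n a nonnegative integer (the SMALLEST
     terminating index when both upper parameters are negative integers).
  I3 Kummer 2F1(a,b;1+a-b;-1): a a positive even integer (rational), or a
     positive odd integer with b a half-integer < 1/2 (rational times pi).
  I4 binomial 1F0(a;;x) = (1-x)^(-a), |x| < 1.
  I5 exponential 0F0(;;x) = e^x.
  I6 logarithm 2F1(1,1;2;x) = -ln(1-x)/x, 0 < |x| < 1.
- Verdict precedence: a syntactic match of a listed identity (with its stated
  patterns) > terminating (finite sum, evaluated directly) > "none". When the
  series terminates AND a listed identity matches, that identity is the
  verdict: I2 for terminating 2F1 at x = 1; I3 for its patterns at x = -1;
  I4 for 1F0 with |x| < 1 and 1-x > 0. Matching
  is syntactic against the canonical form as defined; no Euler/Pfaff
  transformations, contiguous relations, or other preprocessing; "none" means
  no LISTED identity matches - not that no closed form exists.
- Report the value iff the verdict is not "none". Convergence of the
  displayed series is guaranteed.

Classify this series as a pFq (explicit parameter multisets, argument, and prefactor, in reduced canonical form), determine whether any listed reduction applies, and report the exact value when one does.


With C = 5/3: the canonical form is 0F0(-; -; 1). Verdict (x = 1): the exponential series (I5) applies (the 0F0 exponential series at x = 1). Exact value: (5/3) * e^(1).

Structural cue: x = 1 and striking the common factor k^2 + 1 reduces the term (prefactor 5/3).
Consecutive-term ratio: r(k) = 1 * 1 / [(k+1)] - rational in k, leading ratio 1; with t_0 = 5/3, classification follows.


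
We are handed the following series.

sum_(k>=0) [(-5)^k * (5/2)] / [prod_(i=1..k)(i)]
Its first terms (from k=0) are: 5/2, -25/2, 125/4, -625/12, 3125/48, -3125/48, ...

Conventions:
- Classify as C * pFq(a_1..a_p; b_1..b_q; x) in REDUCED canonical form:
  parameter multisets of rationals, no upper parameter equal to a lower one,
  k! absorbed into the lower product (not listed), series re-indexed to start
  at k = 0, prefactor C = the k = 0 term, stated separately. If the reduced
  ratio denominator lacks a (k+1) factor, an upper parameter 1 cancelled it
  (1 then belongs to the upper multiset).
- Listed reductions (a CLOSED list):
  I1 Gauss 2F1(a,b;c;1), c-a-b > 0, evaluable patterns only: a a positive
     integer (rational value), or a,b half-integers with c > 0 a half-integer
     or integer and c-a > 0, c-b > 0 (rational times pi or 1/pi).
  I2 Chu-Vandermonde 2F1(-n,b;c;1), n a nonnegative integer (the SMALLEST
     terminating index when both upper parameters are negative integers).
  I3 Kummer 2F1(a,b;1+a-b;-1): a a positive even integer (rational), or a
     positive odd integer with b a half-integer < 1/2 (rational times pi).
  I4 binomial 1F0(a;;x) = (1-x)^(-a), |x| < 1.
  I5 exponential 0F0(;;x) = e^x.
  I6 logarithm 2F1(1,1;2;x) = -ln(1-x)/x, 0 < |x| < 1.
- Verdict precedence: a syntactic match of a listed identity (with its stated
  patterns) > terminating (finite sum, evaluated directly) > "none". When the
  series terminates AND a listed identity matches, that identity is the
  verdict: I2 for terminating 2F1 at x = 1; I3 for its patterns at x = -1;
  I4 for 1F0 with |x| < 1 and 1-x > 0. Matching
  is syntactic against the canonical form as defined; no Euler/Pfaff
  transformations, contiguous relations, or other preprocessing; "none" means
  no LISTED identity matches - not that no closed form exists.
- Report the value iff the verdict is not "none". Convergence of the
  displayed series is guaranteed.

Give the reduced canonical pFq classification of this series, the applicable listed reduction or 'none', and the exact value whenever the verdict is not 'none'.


Structural cue: x = (-5) and the product of the first k integers (C = 5/2, x = -5) is k!.
Step ratio: r(k) = (-5) * 1 / [(k+1)] - rational; roots negated = parameters, x = (-5), C = 5/2.

With C = 5/2: the canonical form is 0F0(-; -; -5). Verdict: this is the I5 exponential reduction (the 0F0 exponential series at x = -5). Sum: (5/2) * e^(-5).


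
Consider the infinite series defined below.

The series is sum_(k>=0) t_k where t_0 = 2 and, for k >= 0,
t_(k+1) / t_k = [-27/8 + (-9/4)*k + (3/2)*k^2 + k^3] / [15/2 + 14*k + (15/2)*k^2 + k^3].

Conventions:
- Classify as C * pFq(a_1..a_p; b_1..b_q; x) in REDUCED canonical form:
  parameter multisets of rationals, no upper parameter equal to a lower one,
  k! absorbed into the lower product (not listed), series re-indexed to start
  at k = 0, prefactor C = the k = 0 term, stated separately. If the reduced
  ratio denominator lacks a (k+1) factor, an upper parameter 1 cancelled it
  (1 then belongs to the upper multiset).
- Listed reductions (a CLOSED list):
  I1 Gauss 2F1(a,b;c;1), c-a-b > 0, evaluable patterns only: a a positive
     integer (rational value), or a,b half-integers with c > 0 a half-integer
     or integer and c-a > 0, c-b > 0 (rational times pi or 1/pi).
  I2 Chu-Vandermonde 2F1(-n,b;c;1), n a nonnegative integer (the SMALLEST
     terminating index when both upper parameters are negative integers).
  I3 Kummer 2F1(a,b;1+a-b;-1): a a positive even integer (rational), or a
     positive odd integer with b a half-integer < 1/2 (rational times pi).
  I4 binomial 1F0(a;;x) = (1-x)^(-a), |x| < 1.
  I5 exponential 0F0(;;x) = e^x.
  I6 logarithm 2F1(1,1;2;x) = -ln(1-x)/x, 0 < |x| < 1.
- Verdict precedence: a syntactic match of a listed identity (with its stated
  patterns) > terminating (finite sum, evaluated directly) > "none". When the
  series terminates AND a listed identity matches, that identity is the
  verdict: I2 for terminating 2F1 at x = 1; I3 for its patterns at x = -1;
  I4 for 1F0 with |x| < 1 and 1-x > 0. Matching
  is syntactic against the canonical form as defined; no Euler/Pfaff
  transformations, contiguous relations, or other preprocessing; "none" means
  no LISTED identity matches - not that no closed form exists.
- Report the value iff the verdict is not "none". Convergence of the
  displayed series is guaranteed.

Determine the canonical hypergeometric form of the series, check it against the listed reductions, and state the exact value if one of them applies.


Key step: x = 1 and cancel k + 3/2 from the displayed ratio first; then prefactor 2.
Step ratio: r(k) = 1 * (k-3/2) (k+3/2) / [(k+5) (k+1)] ; factor over Q: parameters, x = 1, and C = 2.

Prefactor 2, argument 1: 2F1 with upper {-3/2, 3/2} over lower {5}. Verdict: Gauss's theorem I1 (half-integer case) matches (x = 1; upper {-3/2, 3/2} half-integers, c = 5 in the evaluable pattern). Value: (65536/17325) / pi.


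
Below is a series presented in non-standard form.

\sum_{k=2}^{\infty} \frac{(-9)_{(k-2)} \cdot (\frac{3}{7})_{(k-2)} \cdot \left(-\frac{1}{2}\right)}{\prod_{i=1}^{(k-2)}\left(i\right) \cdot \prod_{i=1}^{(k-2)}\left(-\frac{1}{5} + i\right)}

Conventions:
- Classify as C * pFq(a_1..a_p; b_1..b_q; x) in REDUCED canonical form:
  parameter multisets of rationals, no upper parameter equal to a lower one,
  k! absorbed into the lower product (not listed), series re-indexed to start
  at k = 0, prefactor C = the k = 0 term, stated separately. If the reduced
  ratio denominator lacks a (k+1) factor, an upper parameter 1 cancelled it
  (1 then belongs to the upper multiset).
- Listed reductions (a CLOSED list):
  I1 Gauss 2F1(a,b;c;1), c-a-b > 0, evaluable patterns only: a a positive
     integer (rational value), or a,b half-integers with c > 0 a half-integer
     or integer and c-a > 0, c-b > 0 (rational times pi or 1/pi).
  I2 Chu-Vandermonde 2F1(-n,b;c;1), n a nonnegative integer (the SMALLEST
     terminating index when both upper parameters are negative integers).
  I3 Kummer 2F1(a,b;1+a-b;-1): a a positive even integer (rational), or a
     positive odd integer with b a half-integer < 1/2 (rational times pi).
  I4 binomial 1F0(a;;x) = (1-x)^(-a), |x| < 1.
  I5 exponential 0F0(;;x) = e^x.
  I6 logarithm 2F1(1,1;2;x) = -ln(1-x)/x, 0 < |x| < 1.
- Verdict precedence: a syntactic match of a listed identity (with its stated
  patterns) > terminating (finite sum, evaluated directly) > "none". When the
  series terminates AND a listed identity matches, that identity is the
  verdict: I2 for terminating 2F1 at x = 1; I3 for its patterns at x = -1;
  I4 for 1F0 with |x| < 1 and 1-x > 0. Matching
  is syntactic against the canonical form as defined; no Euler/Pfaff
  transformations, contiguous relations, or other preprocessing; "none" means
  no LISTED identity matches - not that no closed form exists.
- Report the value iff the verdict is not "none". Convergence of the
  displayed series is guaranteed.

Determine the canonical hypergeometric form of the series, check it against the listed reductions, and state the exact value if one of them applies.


Canonical form: C = -\frac{1}{2} times 2F1 with upper {-9, \frac{3}{7}}, lower {\frac{4}{5}}, x = 1. Verdict: Chu-Vandermonde (I2) fires (terminating 2F1 at x = 1 with n = 9, b = 3/7, c = \frac{4}{5}). Value: -\frac{646649432743}{6848329936756}.

Key step: t_0 = -\frac{1}{2} here, and the product of the first k integers (C = -1/2, x = 1) is k!.
Ratio: r(k) = 1 * (k-9) (k+\frac{3}{7}) / [(k+\frac{4}{5}) (k+1)] - rational in k. x = 1; t_0 = -\frac{1}{2}; negate the roots.


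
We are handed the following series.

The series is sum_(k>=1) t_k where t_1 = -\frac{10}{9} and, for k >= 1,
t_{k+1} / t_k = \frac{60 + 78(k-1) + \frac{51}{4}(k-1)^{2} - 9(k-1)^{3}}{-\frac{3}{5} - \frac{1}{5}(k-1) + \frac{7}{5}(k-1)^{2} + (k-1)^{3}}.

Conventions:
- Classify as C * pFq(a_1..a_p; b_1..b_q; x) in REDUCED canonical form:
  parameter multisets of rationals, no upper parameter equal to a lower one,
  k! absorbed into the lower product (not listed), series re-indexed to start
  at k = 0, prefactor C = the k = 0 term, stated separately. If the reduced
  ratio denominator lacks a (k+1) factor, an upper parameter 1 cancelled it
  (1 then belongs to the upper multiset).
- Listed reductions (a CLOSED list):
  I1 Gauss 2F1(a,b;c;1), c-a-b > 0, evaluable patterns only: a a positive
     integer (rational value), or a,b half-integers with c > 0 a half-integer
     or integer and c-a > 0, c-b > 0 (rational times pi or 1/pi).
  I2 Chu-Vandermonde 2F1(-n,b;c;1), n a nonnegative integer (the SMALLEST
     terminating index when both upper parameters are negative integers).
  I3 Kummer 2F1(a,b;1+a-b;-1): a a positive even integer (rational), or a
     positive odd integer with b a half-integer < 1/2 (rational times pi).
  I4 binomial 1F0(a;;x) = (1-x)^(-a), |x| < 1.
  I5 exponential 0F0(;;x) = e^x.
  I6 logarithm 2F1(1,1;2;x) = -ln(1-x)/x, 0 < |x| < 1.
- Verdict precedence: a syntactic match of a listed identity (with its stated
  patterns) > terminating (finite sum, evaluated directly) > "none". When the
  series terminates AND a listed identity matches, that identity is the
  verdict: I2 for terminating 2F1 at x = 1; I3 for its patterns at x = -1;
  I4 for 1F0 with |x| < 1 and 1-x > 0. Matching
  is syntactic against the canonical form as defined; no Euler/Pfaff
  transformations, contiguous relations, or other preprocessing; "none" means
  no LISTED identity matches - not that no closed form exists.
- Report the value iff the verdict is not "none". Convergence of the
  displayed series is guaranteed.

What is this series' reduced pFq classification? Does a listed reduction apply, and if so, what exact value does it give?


With C = -\frac{10}{9}: the canonical form is 3F2(-4, \frac{5}{4}, \frac{4}{3}; -\frac{3}{5}, 1; -9). Verdict: terminating - upper parameter -4 makes this a finite sum (last index 4), evaluated exactly. Exact value: \frac{839552015}{1024}.

The tell: x = -9 and the expanded ratio factors over Q; C = -10/9, x = -9, roots give parameters.
Ratio: r(k) = -9 * (k-4) (k+\frac{5}{4}) (k+\frac{4}{3}) / [(k-\frac{3}{5}) (k+1) (k+1)] - rational; roots negated = parameters, x = -9, C = -\frac{10}{9}.


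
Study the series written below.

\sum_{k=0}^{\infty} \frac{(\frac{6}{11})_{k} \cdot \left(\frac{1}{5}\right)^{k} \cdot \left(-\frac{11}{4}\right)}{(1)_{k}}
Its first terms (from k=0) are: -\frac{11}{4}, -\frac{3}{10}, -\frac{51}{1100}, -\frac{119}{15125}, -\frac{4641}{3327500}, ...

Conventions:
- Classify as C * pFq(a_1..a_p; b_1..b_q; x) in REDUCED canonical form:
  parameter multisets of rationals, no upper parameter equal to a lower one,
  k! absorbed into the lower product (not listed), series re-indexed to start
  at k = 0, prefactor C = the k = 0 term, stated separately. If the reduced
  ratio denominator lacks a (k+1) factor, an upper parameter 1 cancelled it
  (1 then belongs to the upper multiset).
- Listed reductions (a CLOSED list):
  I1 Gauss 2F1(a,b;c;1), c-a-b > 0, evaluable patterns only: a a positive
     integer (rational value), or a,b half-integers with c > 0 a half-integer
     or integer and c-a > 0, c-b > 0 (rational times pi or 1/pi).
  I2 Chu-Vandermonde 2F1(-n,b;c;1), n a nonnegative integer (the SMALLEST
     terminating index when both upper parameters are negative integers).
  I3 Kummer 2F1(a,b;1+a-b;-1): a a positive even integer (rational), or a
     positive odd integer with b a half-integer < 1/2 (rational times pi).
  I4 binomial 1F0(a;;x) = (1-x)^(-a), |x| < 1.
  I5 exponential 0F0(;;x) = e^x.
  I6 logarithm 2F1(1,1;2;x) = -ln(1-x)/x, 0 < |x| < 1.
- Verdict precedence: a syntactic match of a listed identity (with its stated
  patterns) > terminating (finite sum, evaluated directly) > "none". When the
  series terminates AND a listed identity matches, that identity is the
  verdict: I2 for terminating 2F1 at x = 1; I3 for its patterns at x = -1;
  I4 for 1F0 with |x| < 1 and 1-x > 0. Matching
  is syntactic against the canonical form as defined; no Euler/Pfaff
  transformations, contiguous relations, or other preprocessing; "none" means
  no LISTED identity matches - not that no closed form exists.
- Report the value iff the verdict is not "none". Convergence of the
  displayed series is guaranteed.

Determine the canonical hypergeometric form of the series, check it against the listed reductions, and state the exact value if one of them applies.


At argument \frac{1}{5}: a 1F0 with upper {\frac{6}{11}}, lower {-}, scaled by C = -\frac{11}{4}. Verdict: the binomial series (I4) applies (the 1F0 binomial series: exponent -6/11, x = \frac{1}{5}). Hence: \left(-\frac{11}{4}\right) \cdot \left(\frac{4}{5}\right)^{-\frac{6}{11}}.

Key observation: x = \frac{1}{5} and (1)_k (C = -11/4, x = 1/5) is k! itself.
Term ratio: r(k) = \frac{1}{5} * (k+\frac{6}{11}) / [(k+1)] - rational in k. x = \frac{1}{5}; t_0 = -\frac{11}{4}; negate the roots.


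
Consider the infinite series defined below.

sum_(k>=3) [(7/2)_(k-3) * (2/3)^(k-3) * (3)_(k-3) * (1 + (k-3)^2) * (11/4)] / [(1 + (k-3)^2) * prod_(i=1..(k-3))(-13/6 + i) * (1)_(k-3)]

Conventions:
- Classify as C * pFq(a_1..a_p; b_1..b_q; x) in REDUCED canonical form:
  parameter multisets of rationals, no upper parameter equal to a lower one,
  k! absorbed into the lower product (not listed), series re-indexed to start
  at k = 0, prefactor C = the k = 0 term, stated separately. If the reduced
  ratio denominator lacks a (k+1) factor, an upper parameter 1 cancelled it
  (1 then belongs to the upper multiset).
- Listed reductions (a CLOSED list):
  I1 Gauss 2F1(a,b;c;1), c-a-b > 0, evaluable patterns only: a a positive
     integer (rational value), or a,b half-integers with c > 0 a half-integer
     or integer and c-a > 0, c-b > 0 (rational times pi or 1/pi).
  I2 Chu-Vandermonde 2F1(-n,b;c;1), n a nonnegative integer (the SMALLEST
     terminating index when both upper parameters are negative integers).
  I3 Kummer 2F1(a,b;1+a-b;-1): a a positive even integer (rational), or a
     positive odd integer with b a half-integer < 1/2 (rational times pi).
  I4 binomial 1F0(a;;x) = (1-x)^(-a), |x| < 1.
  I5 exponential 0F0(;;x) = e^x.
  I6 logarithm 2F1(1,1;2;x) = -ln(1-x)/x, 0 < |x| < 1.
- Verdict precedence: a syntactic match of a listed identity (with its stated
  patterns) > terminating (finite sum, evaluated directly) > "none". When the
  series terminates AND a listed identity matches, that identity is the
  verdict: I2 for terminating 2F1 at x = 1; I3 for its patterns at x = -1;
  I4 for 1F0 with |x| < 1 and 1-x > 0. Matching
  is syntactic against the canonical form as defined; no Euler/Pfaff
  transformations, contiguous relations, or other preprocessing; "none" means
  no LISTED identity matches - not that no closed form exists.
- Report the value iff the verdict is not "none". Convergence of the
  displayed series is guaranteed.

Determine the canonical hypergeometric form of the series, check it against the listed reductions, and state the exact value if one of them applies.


Structural cue: t_0 being 11/4, (1)_k (C = 11/4) is k! itself.
Ratio: r(k) = (2/3) * (k+3) (k+7/2) / [(k-7/6) (k+1)] - rational; roots negated = parameters, x = (2/3), C = 11/4.

The series (x = 2/3) is 2F1: upper {3, 7/2}, lower {-7/6}, prefactor 11/4. Verdict: none here - no I1-I6 shape fits x = 2/3 with lower {-7/6}.


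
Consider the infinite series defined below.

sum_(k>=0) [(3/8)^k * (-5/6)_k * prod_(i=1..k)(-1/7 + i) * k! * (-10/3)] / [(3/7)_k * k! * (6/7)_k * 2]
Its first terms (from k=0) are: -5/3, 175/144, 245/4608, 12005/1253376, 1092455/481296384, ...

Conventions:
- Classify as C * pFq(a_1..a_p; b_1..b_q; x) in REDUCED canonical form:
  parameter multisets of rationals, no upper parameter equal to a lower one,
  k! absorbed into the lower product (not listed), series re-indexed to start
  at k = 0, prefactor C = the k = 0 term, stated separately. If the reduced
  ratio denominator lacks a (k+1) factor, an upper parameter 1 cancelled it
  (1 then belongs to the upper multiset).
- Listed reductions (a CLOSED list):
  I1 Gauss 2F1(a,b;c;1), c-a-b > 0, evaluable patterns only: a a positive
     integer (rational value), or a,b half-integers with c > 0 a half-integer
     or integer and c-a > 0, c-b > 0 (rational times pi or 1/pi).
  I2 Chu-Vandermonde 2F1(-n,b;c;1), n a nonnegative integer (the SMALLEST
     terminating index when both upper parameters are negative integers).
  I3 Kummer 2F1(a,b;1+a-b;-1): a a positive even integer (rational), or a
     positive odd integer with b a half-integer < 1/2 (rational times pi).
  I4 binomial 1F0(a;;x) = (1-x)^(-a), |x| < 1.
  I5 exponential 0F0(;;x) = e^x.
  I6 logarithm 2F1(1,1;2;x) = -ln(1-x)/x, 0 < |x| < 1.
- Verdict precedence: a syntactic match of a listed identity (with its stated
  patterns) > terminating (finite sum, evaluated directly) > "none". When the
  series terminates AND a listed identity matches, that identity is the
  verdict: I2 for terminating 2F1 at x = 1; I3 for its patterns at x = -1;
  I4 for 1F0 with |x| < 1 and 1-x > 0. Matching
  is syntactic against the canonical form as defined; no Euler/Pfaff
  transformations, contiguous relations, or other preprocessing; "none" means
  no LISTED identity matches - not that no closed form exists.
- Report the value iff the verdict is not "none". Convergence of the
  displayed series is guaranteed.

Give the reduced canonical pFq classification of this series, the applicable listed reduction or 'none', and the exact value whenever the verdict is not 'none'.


Canonical form: C = -5/3 times 2F1 with upper {-5/6, 1}, lower {3/7}, x = 3/8. Verdict: none - this 2F1 at x = 3/8 matches no listed pattern, and upper {-5/6, 1} holds no stopper.

The tell: from the first term -5/3: the running product (C = -5/3) telescopes to a rising factorial.
Step ratio: r(k) = (3/8) * (k-5/6) (k+1) / [(k+3/7) (k+1)] - rational in k. x = (3/8); t_0 = -5/3; negate the roots.


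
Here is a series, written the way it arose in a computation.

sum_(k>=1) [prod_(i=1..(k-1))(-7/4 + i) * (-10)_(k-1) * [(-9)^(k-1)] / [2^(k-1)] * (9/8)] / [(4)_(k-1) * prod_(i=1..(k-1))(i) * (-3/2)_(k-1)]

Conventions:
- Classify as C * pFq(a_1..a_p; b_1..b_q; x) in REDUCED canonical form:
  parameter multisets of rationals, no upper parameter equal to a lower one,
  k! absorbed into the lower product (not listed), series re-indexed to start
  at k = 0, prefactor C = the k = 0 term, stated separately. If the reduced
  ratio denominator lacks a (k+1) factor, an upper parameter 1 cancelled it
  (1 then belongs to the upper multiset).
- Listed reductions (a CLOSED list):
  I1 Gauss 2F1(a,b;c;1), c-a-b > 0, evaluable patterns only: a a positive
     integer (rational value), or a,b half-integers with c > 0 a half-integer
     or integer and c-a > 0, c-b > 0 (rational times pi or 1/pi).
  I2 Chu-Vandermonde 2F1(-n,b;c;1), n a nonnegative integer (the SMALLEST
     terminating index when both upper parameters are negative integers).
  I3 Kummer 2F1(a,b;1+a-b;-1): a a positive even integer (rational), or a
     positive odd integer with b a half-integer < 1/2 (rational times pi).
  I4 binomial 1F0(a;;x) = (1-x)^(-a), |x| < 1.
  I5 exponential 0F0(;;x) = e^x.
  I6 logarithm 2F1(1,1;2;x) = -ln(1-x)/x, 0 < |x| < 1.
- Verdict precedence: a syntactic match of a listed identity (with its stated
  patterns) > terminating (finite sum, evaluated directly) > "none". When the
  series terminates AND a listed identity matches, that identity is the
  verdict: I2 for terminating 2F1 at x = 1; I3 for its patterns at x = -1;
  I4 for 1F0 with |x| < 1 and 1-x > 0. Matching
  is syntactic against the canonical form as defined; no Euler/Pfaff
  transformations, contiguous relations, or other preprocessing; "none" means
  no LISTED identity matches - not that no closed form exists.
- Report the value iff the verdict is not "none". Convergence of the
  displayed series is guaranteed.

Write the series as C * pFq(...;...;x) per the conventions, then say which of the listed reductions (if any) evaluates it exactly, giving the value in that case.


At argument -9/2: a 2F2 with upper {-10, -3/4}, lower {-3/2, 4}, scaled by C = 9/8. Verdict: terminating - upper -10 stops the sum at k = 10; the 11 terms are added exactly. Exact value: -659720834001639/1954210119680.

Key step: x = (-9/2) and the two geometric factors (C = 9/8, x = -9/2) combine into one argument.
Step ratio: r(k) = (-9/2) * (k-10) (k-3/4) / [(k-3/2) (k+4) (k+1)] - rational in k, leading ratio (-9/2); with t_0 = 9/8, classification follows.


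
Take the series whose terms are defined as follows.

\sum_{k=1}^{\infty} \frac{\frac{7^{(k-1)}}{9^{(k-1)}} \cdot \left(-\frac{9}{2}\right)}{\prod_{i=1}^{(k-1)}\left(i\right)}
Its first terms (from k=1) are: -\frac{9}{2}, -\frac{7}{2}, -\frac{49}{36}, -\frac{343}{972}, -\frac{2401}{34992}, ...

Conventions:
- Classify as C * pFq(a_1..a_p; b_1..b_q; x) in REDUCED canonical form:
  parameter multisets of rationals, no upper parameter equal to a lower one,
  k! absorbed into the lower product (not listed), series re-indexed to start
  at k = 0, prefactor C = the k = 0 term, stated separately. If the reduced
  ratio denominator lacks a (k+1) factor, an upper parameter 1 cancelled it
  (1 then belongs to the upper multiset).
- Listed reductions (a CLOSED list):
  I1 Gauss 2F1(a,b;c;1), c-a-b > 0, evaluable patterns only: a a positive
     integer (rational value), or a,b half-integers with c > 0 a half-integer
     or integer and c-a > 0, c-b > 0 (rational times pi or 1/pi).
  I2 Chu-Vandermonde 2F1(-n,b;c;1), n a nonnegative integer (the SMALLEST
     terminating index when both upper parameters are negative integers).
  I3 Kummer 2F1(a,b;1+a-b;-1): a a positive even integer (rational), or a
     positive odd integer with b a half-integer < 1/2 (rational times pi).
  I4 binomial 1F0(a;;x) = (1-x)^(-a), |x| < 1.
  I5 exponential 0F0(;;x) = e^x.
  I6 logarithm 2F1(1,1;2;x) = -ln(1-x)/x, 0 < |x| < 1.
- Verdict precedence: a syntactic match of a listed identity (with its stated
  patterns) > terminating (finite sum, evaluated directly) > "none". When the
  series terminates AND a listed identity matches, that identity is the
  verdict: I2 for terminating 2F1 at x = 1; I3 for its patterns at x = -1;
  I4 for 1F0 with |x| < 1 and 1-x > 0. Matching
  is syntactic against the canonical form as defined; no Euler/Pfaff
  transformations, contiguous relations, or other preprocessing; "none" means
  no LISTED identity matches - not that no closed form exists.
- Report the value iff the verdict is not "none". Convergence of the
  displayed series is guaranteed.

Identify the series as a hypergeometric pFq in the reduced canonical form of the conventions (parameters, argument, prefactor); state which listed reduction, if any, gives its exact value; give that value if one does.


With C = -\frac{9}{2}: the canonical form is 0F0(-; -; \frac{7}{9}). Verdict: this is exponential (I5) (the 0F0 exponential series at x = \frac{7}{9}). Its exact value is \left(-\frac{9}{2}\right) \cdot e^{\frac{7}{9}}.

Structural cue: t_0 being -\frac{9}{2}, the two geometric factors (C = -9/2) combine into one argument.
Term ratio: r(k) = \frac{7}{9} * 1 / [(k+1)] - rational; roots negated = parameters, x = \frac{7}{9}, C = -\frac{9}{2}.


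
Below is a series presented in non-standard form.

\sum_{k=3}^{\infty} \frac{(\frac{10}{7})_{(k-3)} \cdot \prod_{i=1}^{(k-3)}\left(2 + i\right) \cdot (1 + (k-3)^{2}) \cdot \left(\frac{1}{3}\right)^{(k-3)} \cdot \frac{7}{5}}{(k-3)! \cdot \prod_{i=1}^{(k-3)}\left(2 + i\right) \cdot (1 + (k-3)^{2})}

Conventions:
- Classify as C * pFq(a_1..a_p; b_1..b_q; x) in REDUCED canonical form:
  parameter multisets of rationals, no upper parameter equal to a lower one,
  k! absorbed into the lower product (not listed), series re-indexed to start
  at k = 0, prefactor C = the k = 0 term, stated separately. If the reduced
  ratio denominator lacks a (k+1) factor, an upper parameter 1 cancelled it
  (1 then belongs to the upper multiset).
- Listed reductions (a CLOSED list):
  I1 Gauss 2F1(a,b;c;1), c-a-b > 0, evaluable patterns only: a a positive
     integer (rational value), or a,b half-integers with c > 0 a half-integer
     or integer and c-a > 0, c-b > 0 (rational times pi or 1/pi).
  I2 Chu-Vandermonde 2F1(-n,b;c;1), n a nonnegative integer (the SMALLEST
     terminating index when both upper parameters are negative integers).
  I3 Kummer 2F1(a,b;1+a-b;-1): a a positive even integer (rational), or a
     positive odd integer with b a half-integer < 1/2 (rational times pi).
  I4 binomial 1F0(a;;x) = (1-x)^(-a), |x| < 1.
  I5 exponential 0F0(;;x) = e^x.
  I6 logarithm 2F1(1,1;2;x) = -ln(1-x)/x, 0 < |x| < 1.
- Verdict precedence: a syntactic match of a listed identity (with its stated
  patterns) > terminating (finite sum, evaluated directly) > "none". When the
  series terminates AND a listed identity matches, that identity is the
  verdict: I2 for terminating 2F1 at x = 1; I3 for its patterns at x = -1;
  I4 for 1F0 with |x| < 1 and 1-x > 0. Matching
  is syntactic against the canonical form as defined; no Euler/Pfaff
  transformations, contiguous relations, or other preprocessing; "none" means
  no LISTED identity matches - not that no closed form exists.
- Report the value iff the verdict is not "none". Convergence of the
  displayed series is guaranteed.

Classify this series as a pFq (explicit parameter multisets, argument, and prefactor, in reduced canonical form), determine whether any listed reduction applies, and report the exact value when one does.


Classification (C = \frac{7}{5}): 1F0 with upper {\frac{10}{7}}, lower {-}, argument x = \frac{1}{3}. Verdict: binomial (I4) fires (the 1F0 binomial series: exponent -10/7, x = \frac{1}{3}). Value: \frac{7}{5} \cdot \left(\frac{2}{3}\right)^{-\frac{10}{7}}.

Structural cue: with t_0 = \frac{7}{5}, striking the common factor k^2 + 1 reduces the term (C = 7/5).
Adjacent-term ratio: r(k) = \frac{1}{3} * (k+\frac{10}{7}) / [(k+1)] ; factor over Q: parameters, x = \frac{1}{3}, and C = \frac{7}{5}.


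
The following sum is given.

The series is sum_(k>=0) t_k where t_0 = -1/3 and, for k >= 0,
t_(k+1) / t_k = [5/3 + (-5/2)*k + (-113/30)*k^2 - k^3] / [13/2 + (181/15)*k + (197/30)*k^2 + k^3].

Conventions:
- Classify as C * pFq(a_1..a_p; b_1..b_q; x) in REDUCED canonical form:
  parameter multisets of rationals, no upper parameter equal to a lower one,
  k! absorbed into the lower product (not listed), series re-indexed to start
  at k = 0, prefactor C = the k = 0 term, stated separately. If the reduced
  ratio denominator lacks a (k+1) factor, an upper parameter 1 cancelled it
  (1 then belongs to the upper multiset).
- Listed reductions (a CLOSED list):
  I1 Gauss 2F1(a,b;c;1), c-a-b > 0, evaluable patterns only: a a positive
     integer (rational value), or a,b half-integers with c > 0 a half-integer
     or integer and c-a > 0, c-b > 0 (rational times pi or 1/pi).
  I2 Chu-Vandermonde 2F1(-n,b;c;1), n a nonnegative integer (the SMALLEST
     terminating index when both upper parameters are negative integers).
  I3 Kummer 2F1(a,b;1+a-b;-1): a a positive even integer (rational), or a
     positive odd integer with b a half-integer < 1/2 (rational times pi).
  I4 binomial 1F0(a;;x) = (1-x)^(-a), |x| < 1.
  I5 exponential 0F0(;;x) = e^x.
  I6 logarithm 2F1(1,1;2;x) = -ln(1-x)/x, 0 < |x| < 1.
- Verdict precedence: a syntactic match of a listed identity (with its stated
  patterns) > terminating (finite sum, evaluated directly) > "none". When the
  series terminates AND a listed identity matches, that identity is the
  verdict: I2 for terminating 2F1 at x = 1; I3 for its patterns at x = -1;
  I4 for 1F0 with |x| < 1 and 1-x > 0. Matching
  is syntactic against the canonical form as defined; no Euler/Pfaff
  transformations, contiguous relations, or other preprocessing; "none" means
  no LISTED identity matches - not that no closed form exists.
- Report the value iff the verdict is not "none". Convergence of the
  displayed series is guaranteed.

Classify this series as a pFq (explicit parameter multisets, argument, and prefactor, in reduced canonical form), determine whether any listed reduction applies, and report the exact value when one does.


The series (x = -1) is 2F1: upper {-2/5, 5/2}, lower {39/10}, prefactor -1/3. Verdict: none - this 2F1 at x = -1 matches no listed pattern, and upper {-2/5, 5/2} holds no stopper.

Structural cue: from the first term -1/3: factor the ratio over Q (C = -1/3): negated roots = parameters.
Adjacent-term ratio: r(k) = (-1) * (k-2/5) (k+5/2) / [(k+39/10) (k+1)] - rational in k, leading ratio (-1); with t_0 = -1/3, classification follows.


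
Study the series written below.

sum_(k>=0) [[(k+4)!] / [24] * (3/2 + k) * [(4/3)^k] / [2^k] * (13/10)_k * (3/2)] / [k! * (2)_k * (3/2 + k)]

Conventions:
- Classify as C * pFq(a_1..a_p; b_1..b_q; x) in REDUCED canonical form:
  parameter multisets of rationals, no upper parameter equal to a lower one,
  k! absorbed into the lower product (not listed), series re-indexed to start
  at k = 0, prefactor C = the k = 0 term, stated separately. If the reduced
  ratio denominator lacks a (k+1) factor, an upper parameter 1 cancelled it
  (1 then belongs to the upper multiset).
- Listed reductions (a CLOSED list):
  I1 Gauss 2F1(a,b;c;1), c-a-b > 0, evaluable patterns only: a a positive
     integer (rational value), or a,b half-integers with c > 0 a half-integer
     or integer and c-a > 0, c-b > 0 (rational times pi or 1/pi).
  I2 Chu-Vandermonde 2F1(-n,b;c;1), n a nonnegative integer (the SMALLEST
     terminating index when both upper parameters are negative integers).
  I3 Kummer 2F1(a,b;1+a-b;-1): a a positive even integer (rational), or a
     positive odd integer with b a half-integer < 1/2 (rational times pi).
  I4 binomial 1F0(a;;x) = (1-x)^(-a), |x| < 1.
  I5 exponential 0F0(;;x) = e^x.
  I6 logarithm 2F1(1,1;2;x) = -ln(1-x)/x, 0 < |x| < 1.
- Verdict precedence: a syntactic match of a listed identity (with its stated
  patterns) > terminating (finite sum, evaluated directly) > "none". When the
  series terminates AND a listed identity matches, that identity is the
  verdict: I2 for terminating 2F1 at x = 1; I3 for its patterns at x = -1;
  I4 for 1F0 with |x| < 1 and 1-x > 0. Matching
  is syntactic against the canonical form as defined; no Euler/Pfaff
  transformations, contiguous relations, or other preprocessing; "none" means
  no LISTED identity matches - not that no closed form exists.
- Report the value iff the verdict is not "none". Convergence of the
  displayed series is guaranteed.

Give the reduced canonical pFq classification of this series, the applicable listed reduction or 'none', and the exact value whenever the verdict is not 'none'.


Key step: t_0 being 3/2, the two k-th powers (prefactor 3/2) combine into one argument.
Term ratio: r(k) = (2/3) * (k+13/10) (k+5) / [(k+2) (k+1)] - rational; roots negated = parameters, x = (2/3), C = 3/2.

x = 2/3 here; the reduced form reads 2F1, upper {13/10, 5}, lower {2}, C = 3/2. Verdict: none (x = 2/3): each listed identity misses the multisets {13/10, 5} ; {2}.


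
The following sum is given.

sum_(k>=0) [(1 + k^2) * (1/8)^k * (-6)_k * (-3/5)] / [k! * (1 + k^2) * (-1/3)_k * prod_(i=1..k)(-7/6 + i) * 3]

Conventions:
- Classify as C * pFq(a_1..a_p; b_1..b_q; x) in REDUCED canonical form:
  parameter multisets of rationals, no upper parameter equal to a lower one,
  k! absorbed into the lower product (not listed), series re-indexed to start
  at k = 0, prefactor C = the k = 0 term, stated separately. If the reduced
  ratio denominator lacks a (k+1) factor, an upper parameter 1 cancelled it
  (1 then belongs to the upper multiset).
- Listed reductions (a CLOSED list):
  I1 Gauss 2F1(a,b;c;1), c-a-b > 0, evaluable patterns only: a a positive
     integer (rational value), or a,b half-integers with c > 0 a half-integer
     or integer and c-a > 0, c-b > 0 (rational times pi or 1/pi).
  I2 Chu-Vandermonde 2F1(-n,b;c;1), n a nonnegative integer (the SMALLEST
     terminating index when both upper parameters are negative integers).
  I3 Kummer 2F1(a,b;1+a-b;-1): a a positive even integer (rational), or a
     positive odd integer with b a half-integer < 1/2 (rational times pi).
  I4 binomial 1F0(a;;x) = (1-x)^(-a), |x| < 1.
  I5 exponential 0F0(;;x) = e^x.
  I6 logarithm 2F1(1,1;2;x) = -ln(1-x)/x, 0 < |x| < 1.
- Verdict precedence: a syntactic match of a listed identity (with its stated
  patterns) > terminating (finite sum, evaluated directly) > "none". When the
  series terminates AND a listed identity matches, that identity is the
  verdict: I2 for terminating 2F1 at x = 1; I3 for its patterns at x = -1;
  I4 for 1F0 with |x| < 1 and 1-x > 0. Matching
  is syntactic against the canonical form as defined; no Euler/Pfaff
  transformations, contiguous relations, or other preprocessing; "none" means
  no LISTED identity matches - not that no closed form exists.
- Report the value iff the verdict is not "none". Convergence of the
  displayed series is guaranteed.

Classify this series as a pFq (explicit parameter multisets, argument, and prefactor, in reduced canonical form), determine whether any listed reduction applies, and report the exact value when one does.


Prefactor -1/5, argument 1/8: 1F2 with upper {-6} over lower {-1/3, -1/6}. Verdict: terminating at k = 6: the factor (-6)_k kills every later term; summing the 7 survivors is exact. Its exact value is 3041416624121/2860983910400.

The tell: x = (1/8) and k^2 + 1 divides numerator and denominator alike; C = -1/5 after cancelling.
Consecutive-term ratio: r(k) = (1/8) * (k-6) / [(k-1/3) (k-1/6) (k+1)] - rational in k. x = (1/8); t_0 = -1/5; negate the roots.


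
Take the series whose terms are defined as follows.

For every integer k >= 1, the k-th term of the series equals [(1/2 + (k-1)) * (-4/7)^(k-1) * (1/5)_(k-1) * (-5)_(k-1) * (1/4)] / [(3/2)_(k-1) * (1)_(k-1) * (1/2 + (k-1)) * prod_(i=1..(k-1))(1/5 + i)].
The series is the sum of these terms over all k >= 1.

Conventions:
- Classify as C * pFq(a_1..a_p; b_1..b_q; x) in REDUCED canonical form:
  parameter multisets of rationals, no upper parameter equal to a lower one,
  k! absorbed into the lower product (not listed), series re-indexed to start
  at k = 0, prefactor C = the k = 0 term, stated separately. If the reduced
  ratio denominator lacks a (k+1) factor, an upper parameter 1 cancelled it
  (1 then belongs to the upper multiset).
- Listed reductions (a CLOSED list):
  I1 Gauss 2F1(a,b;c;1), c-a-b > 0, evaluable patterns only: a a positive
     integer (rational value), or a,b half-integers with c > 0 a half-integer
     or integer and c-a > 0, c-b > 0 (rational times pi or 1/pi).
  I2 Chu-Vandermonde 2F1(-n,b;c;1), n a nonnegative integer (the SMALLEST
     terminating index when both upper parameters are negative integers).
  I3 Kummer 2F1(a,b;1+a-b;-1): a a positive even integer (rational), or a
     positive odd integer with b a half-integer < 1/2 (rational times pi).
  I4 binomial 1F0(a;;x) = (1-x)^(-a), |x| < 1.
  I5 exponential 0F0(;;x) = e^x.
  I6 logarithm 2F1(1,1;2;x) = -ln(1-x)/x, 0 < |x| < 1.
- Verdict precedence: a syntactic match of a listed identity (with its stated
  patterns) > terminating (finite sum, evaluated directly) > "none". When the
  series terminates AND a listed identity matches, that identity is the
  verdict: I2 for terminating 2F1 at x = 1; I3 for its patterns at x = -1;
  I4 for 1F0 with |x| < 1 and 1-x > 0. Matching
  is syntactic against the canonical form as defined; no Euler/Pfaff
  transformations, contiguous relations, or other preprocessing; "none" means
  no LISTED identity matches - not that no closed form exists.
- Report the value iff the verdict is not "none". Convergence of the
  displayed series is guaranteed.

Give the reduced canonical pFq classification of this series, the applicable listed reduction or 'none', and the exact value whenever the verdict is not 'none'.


This is 1/4 * 2F2(-5, 1/5; 6/5, 3/2; -4/7) in reduced canonical form. Verdict: terminating - the sum ends at index 5 because -5 is a negative integer; exact evaluation follows. Exact value: 9579581647/27254567340.

Key observation: t_0 = 1/4 here, and k + 1/2 divides numerator and denominator alike; C = 1/4 after cancelling.
Consecutive-term ratio: r(k) = (-4/7) * (k-5) (k+1/5) / [(k+6/5) (k+3/2) (k+1)] - poly over poly, x = (-4/7) from leading terms; C = 1/4 at k = 0.


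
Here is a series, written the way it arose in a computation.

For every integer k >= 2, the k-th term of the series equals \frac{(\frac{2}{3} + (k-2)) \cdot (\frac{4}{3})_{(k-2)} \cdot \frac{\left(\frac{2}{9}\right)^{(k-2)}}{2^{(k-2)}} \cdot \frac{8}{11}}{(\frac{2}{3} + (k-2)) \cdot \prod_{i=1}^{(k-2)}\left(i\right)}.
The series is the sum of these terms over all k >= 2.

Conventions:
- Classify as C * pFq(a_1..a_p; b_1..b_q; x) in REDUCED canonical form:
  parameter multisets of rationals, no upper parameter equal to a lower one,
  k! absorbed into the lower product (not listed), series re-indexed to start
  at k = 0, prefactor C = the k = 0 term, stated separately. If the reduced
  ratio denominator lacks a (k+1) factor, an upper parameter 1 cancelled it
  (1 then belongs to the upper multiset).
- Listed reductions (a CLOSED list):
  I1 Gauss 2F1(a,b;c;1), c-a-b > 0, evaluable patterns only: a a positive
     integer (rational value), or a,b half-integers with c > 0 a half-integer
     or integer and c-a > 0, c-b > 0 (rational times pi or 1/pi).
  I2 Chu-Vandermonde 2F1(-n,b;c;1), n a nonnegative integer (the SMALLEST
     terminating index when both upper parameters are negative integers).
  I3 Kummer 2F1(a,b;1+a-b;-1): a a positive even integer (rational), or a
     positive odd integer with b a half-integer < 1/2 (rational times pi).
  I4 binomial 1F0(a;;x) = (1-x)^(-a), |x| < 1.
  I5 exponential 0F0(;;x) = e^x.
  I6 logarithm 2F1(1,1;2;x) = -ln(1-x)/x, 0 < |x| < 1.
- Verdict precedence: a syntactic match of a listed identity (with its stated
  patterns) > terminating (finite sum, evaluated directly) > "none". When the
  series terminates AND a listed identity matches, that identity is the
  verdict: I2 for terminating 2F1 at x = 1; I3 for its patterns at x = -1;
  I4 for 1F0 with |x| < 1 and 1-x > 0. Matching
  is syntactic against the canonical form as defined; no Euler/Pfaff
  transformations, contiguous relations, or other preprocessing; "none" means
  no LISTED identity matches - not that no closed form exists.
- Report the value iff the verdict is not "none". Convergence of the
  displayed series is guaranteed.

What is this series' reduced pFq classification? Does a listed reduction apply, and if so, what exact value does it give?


Key step: x = \frac{1}{9} and the product of the first k integers (C = 8/11, x = 1/9) is k!.
Step ratio: r(k) = \frac{1}{9} * (k+\frac{4}{3}) / [(k+1)] ; factor over Q: parameters, x = \frac{1}{9}, and C = \frac{8}{11}.

This is \frac{8}{11} * 1F0(\frac{4}{3}; -; \frac{1}{9}) in reduced canonical form. Verdict: this is the I4 binomial reduction (the 1F0 binomial series: exponent -4/3, x = \frac{1}{9}). Hence: \frac{8}{11} \cdot \left(\frac{8}{9}\right)^{-\frac{4}{3}}.
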